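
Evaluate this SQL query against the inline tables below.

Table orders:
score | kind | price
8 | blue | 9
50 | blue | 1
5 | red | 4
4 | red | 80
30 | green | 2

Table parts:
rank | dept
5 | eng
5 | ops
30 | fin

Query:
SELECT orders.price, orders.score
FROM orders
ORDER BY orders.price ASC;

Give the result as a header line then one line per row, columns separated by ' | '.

== RESULT ==
orders.price | orders.score
1 | 50
2 | 30
4 | 5
9 | 8
80 | 4

Derivation:
After SELECT (5 rows):
orders.price | orders.score
9 | 8
1 | 50
4 | 5
80 | 4
2 | 30
After ORDER BY (5 rows):
orders.price | orders.score
1 | 50
2 | 30
4 | 5
9 | 8
80 | 4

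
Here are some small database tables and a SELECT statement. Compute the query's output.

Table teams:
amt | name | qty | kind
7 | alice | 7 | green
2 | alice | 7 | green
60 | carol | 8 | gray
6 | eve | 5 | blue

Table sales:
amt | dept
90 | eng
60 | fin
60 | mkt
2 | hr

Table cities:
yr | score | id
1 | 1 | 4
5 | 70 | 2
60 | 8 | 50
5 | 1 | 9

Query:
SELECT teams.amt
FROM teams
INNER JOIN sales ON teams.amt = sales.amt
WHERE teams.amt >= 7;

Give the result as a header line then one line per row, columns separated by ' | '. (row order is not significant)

== RESULT ==
teams.amt
60
60

Derivation:
After JOIN sales (3 rows):
teams.amt | teams.name | teams.qty | teams.kind | sales.amt | sales.dept
2 | alice | 7 | green | 2 | hr
60 | carol | 8 | gray | 60 | fin
60 | carol | 8 | gray | 60 | mkt
After WHERE (2 rows):
teams.amt | teams.name | teams.qty | teams.kind | sales.amt | sales.dept
60 | carol | 8 | gray | 60 | fin
60 | carol | 8 | gray | 60 | mkt
After SELECT (2 rows):
teams.amt
60
60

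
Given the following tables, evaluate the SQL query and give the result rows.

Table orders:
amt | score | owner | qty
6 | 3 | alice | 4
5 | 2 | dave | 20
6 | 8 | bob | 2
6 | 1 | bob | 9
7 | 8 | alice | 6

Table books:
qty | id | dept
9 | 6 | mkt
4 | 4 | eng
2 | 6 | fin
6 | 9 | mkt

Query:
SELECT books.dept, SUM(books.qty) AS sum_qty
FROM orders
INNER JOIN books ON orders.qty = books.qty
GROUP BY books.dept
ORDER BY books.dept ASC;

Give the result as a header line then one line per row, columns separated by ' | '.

== RESULT ==
books.dept | sum_qty
eng | 4
fin | 2
mkt | 15

Derivation:
After JOIN books (4 rows):
orders.amt | orders.score | orders.owner | orders.qty | books.qty | books.id | books.dept
6 | 3 | alice | 4 | 4 | 4 | eng
6 | 8 | bob | 2 | 2 | 6 | fin
6 | 1 | bob | 9 | 9 | 6 | mkt
7 | 8 | alice | 6 | 6 | 9 | mkt
After GROUP BY (3 rows):
books.dept | sum_qty
eng | 4
fin | 2
mkt | 15
After ORDER BY (3 rows):
books.dept | sum_qty
eng | 4
fin | 2
mkt | 15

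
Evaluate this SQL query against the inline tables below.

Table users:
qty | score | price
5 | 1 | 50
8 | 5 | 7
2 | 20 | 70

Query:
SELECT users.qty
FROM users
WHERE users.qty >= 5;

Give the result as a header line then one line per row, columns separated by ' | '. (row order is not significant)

== RESULT ==
users.qty
5
8

Derivation:
After WHERE (2 rows):
users.qty | users.score | users.price
5 | 1 | 50
8 | 5 | 7
After SELECT (2 rows):
users.qty
5
8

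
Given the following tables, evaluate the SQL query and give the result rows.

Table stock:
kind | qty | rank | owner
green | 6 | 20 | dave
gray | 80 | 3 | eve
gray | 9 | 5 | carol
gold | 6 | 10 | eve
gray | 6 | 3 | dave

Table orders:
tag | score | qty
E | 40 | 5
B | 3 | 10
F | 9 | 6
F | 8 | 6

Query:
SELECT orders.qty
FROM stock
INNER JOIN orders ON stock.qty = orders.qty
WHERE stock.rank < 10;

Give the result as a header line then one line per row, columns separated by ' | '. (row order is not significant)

After JOIN orders (6 rows):
stock.kind | stock.qty | stock.rank | stock.owner | orders.tag | orders.score | orders.qty
green | 6 | 20 | dave | F | 9 | 6
green | 6 | 20 | dave | F | 8 | 6
gold | 6 | 10 | eve | F | 9 | 6
gold | 6 | 10 | eve | F | 8 | 6
gray | 6 | 3 | dave | F | 9 | 6
gray | 6 | 3 | dave | F | 8 | 6
After WHERE (2 rows):
stock.kind | stock.qty | stock.rank | stock.owner | orders.tag | orders.score | orders.qty
gray | 6 | 3 | dave | F | 9 | 6
gray | 6 | 3 | dave | F | 8 | 6
After SELECT (2 rows):
orders.qty
6
6

== RESULT ==
orders.qty
6
6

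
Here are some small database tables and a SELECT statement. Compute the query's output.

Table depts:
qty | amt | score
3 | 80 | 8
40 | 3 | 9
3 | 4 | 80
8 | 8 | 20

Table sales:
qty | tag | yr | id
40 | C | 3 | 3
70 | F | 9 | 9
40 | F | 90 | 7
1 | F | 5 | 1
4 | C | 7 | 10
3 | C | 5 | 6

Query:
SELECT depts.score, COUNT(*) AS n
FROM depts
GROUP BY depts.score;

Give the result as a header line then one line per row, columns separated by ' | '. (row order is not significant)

== RESULT ==
depts.score | n
8 | 1
9 | 1
80 | 1
20 | 1

Derivation:
After GROUP BY (4 rows):
depts.score | n
8 | 1
9 | 1
80 | 1
20 | 1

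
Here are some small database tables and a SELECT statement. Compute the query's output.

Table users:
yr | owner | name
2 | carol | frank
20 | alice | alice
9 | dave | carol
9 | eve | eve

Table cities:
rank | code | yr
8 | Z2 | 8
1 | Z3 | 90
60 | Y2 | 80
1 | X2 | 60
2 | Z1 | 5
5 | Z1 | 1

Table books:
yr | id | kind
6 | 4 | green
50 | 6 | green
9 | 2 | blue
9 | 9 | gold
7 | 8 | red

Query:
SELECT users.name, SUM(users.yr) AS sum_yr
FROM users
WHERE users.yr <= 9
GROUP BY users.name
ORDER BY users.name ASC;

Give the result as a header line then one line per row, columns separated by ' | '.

== RESULT ==
users.name | sum_yr
carol | 9
eve | 9
frank | 2

Derivation:
After WHERE (3 rows):
users.yr | users.owner | users.name
2 | carol | frank
9 | dave | carol
9 | eve | eve
After GROUP BY (3 rows):
users.name | sum_yr
frank | 2
carol | 9
eve | 9
After ORDER BY (3 rows):
users.name | sum_yr
carol | 9
eve | 9
frank | 2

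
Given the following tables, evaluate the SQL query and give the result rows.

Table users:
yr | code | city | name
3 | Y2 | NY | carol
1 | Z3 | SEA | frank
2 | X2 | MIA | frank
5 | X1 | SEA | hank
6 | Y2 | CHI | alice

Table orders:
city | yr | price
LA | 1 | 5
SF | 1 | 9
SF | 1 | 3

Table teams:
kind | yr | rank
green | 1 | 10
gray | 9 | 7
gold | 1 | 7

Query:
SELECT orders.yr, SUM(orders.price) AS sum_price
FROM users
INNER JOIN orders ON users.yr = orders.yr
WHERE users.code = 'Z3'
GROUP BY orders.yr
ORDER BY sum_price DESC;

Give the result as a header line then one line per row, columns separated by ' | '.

== RESULT ==
orders.yr | sum_price
1 | 17

Derivation:
After JOIN orders (3 rows):
users.yr | users.code | users.city | users.name | orders.city | orders.yr | orders.price
1 | Z3 | SEA | frank | LA | 1 | 5
1 | Z3 | SEA | frank | SF | 1 | 9
1 | Z3 | SEA | frank | SF | 1 | 3
After WHERE (3 rows):
users.yr | users.code | users.city | users.name | orders.city | orders.yr | orders.price
1 | Z3 | SEA | frank | LA | 1 | 5
1 | Z3 | SEA | frank | SF | 1 | 9
1 | Z3 | SEA | frank | SF | 1 | 3
After GROUP BY (1 rows):
orders.yr | sum_price
1 | 17
After ORDER BY (1 rows):
orders.yr | sum_price
1 | 17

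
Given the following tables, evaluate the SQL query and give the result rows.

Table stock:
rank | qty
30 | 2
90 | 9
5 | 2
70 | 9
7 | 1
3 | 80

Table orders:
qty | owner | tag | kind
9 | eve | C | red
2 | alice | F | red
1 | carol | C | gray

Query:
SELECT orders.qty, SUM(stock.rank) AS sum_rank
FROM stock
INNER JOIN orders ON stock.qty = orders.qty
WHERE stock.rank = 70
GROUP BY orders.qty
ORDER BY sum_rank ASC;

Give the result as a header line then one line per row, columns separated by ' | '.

After JOIN orders (5 rows):
stock.rank | stock.qty | orders.qty | orders.owner | orders.tag | orders.kind
30 | 2 | 2 | alice | F | red
90 | 9 | 9 | eve | C | red
5 | 2 | 2 | alice | F | red
70 | 9 | 9 | eve | C | red
7 | 1 | 1 | carol | C | gray
After WHERE (1 rows):
stock.rank | stock.qty | orders.qty | orders.owner | orders.tag | orders.kind
70 | 9 | 9 | eve | C | red
After GROUP BY (1 rows):
orders.qty | sum_rank
9 | 70
After ORDER BY (1 rows):
orders.qty | sum_rank
9 | 70

== RESULT ==
orders.qty | sum_rank
9 | 70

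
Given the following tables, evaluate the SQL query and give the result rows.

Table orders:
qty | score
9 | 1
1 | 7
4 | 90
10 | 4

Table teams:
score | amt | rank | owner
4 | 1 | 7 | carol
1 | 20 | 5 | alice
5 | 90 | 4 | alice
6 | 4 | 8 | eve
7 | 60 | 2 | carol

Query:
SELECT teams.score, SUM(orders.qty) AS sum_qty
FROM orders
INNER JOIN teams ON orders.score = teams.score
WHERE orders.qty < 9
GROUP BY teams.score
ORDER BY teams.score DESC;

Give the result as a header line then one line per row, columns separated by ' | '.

After JOIN teams (3 rows):
orders.qty | orders.score | teams.score | teams.amt | teams.rank | teams.owner
9 | 1 | 1 | 20 | 5 | alice
1 | 7 | 7 | 60 | 2 | carol
10 | 4 | 4 | 1 | 7 | carol
After WHERE (1 rows):
orders.qty | orders.score | teams.score | teams.amt | teams.rank | teams.owner
1 | 7 | 7 | 60 | 2 | carol
After GROUP BY (1 rows):
teams.score | sum_qty
7 | 1
After ORDER BY (1 rows):
teams.score | sum_qty
7 | 1

== RESULT ==
teams.score | sum_qty
7 | 1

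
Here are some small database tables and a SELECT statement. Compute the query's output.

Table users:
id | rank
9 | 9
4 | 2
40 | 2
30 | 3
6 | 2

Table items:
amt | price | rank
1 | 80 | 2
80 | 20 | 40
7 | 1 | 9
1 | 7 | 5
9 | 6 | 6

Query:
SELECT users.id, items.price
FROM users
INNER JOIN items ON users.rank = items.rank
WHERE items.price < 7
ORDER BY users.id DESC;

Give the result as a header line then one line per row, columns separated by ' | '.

== RESULT ==
users.id | items.price
9 | 1

Derivation:
After JOIN items (4 rows):
users.id | users.rank | items.amt | items.price | items.rank
9 | 9 | 7 | 1 | 9
4 | 2 | 1 | 80 | 2
40 | 2 | 1 | 80 | 2
6 | 2 | 1 | 80 | 2
After WHERE (1 rows):
users.id | users.rank | items.amt | items.price | items.rank
9 | 9 | 7 | 1 | 9
After SELECT (1 rows):
users.id | items.price
9 | 1
After ORDER BY (1 rows):
users.id | items.price
9 | 1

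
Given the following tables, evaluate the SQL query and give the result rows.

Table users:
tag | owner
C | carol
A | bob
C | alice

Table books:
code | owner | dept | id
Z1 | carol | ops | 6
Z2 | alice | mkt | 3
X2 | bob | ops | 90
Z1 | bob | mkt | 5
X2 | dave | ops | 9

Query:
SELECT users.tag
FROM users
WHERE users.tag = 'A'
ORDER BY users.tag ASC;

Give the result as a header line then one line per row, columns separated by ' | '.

== RESULT ==
users.tag
A

Derivation:
After WHERE (1 rows):
users.tag | users.owner
A | bob
After SELECT (1 rows):
users.tag
A
After ORDER BY (1 rows):
users.tag
A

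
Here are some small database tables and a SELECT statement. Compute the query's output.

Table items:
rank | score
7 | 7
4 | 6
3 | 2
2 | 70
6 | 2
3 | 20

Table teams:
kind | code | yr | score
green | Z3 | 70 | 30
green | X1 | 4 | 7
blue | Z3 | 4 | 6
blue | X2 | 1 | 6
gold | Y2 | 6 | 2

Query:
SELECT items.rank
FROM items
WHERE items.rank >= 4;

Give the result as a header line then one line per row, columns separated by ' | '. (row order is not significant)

== RESULT ==
items.rank
7
4
6

Derivation:
After WHERE (3 rows):
items.rank | items.score
7 | 7
4 | 6
6 | 2
After SELECT (3 rows):
items.rank
7
4
6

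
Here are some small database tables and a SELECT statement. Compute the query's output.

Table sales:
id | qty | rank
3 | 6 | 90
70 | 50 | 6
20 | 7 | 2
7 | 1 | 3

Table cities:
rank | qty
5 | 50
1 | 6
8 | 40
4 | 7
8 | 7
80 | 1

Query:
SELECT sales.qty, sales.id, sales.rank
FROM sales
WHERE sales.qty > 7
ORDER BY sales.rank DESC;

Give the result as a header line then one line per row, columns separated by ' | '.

== RESULT ==
sales.qty | sales.id | sales.rank
50 | 70 | 6

Derivation:
After WHERE (1 rows):
sales.id | sales.qty | sales.rank
70 | 50 | 6
After SELECT (1 rows):
sales.qty | sales.id | sales.rank
50 | 70 | 6
After ORDER BY (1 rows):
sales.qty | sales.id | sales.rank
50 | 70 | 6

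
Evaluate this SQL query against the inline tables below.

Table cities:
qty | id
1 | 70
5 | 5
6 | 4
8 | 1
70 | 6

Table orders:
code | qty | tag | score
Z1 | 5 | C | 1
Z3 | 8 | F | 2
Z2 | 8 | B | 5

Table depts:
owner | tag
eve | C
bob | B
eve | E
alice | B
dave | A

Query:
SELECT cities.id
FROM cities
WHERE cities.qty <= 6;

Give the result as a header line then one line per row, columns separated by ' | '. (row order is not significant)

== RESULT ==
cities.id
70
5
4

Derivation:
After WHERE (3 rows):
cities.qty | cities.id
1 | 70
5 | 5
6 | 4
After SELECT (3 rows):
cities.id
70
5
4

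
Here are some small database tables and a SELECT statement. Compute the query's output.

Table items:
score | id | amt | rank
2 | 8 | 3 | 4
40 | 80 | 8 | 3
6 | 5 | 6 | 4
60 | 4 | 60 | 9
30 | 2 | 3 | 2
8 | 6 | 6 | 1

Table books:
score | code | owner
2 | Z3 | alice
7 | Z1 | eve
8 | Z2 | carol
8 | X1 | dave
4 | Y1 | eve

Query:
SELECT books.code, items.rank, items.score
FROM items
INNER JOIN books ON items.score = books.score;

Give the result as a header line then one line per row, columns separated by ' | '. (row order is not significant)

After JOIN books (3 rows):
items.score | items.id | items.amt | items.rank | books.score | books.code | books.owner
2 | 8 | 3 | 4 | 2 | Z3 | alice
8 | 6 | 6 | 1 | 8 | Z2 | carol
8 | 6 | 6 | 1 | 8 | X1 | dave
After SELECT (3 rows):
books.code | items.rank | items.score
Z3 | 4 | 2
Z2 | 1 | 8
X1 | 1 | 8

== RESULT ==
books.code | items.rank | items.score
Z3 | 4 | 2
Z2 | 1 | 8
X1 | 1 | 8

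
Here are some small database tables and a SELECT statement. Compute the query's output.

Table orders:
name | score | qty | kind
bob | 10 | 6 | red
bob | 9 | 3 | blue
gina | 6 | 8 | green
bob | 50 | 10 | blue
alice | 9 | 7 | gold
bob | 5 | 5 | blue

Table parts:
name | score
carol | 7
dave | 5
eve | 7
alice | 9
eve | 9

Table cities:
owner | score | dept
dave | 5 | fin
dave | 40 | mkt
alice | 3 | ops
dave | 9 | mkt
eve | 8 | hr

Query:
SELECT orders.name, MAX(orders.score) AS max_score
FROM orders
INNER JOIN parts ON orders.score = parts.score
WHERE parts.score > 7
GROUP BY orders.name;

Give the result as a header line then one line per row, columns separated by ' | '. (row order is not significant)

After JOIN parts (5 rows):
orders.name | orders.score | orders.qty | orders.kind | parts.name | parts.score
bob | 9 | 3 | blue | alice | 9
bob | 9 | 3 | blue | eve | 9
alice | 9 | 7 | gold | alice | 9
alice | 9 | 7 | gold | eve | 9
bob | 5 | 5 | blue | dave | 5
After WHERE (4 rows):
orders.name | orders.score | orders.qty | orders.kind | parts.name | parts.score
bob | 9 | 3 | blue | alice | 9
bob | 9 | 3 | blue | eve | 9
alice | 9 | 7 | gold | alice | 9
alice | 9 | 7 | gold | eve | 9
After GROUP BY (2 rows):
orders.name | max_score
bob | 9
alice | 9

== RESULT ==
orders.name | max_score
bob | 9
alice | 9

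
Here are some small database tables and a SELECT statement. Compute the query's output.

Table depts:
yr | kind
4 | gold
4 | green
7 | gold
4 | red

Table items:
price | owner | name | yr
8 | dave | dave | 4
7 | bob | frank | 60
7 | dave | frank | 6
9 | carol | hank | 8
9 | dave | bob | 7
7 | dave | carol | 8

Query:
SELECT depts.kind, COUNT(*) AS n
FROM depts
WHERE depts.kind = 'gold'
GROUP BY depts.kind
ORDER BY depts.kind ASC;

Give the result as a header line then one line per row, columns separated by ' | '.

== RESULT ==
depts.kind | n
gold | 2

Derivation:
After WHERE (2 rows):
depts.yr | depts.kind
4 | gold
7 | gold
After GROUP BY (1 rows):
depts.kind | n
gold | 2
After ORDER BY (1 rows):
depts.kind | n
gold | 2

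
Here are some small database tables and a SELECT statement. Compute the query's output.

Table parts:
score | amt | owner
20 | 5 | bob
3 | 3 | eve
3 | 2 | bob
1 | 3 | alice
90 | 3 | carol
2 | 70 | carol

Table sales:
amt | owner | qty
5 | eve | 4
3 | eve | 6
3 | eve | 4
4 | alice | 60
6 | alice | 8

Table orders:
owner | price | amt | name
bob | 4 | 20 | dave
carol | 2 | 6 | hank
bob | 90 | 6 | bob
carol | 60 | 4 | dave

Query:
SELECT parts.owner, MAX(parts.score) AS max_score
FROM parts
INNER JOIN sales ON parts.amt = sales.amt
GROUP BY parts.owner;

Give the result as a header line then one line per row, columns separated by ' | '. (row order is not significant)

== RESULT ==
parts.owner | max_score
bob | 20
eve | 3
alice | 1
carol | 90

Derivation:
After JOIN sales (7 rows):
parts.score | parts.amt | parts.owner | sales.amt | sales.owner | sales.qty
20 | 5 | bob | 5 | eve | 4
3 | 3 | eve | 3 | eve | 6
3 | 3 | eve | 3 | eve | 4
1 | 3 | alice | 3 | eve | 6
1 | 3 | alice | 3 | eve | 4
90 | 3 | carol | 3 | eve | 6
90 | 3 | carol | 3 | eve | 4
After GROUP BY (4 rows):
parts.owner | max_score
bob | 20
eve | 3
alice | 1
carol | 90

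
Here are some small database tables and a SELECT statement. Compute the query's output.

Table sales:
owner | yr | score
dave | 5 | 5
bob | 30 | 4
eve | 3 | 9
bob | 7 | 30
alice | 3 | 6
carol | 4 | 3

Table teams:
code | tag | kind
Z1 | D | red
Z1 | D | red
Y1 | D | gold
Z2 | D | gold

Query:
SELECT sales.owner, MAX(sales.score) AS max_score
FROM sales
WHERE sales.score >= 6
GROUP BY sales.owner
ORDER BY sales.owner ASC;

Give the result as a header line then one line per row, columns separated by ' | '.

== RESULT ==
sales.owner | max_score
alice | 6
bob | 30
eve | 9

Derivation:
After WHERE (3 rows):
sales.owner | sales.yr | sales.score
eve | 3 | 9
bob | 7 | 30
alice | 3 | 6
After GROUP BY (3 rows):
sales.owner | max_score
eve | 9
bob | 30
alice | 6
After ORDER BY (3 rows):
sales.owner | max_score
alice | 6
bob | 30
eve | 9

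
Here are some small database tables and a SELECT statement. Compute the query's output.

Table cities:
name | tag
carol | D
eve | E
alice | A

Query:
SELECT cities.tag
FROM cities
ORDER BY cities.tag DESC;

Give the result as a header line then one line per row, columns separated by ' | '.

== RESULT ==
cities.tag
E
D
A

Derivation:
After SELECT (3 rows):
cities.tag
D
E
A
After ORDER BY (3 rows):
cities.tag
E
D
A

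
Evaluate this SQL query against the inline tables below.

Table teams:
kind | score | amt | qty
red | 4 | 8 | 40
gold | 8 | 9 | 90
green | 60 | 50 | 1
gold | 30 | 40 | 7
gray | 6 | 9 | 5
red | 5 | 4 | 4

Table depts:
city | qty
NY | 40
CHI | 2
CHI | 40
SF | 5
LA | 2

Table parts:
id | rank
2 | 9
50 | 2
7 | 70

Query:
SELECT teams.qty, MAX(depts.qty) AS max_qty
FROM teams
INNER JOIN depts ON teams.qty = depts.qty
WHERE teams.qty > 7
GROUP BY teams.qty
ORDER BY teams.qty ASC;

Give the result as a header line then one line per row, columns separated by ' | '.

== RESULT ==
teams.qty | max_qty
40 | 40

Derivation:
After JOIN depts (3 rows):
teams.kind | teams.score | teams.amt | teams.qty | depts.city | depts.qty
red | 4 | 8 | 40 | NY | 40
red | 4 | 8 | 40 | CHI | 40
gray | 6 | 9 | 5 | SF | 5
After WHERE (2 rows):
teams.kind | teams.score | teams.amt | teams.qty | depts.city | depts.qty
red | 4 | 8 | 40 | NY | 40
red | 4 | 8 | 40 | CHI | 40
After GROUP BY (1 rows):
teams.qty | max_qty
40 | 40
After ORDER BY (1 rows):
teams.qty | max_qty
40 | 40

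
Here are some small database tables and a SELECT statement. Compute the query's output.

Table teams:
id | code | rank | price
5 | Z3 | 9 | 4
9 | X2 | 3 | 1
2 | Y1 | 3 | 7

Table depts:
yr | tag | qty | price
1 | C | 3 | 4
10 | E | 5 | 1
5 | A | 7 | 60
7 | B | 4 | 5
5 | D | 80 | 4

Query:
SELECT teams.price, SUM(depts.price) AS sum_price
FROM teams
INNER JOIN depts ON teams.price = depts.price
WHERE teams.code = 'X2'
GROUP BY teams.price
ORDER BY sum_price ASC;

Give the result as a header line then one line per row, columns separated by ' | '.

== RESULT ==
teams.price | sum_price
1 | 1

Derivation:
After JOIN depts (3 rows):
teams.id | teams.code | teams.rank | teams.price | depts.yr | depts.tag | depts.qty | depts.price
5 | Z3 | 9 | 4 | 1 | C | 3 | 4
5 | Z3 | 9 | 4 | 5 | D | 80 | 4
9 | X2 | 3 | 1 | 10 | E | 5 | 1
After WHERE (1 rows):
teams.id | teams.code | teams.rank | teams.price | depts.yr | depts.tag | depts.qty | depts.price
9 | X2 | 3 | 1 | 10 | E | 5 | 1
After GROUP BY (1 rows):
teams.price | sum_price
1 | 1
After ORDER BY (1 rows):
teams.price | sum_price
1 | 1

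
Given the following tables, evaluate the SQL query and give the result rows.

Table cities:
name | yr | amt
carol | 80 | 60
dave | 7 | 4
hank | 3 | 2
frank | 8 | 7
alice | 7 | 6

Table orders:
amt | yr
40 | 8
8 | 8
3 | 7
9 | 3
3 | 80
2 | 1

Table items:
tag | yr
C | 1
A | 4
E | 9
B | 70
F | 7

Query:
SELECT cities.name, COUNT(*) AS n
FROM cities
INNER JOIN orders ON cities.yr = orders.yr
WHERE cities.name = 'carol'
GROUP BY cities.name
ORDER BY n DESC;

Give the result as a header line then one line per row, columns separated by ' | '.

== RESULT ==
cities.name | n
carol | 1

Derivation:
After JOIN orders (6 rows):
cities.name | cities.yr | cities.amt | orders.amt | orders.yr
carol | 80 | 60 | 3 | 80
dave | 7 | 4 | 3 | 7
hank | 3 | 2 | 9 | 3
frank | 8 | 7 | 40 | 8
frank | 8 | 7 | 8 | 8
alice | 7 | 6 | 3 | 7
After WHERE (1 rows):
cities.name | cities.yr | cities.amt | orders.amt | orders.yr
carol | 80 | 60 | 3 | 80
After GROUP BY (1 rows):
cities.name | n
carol | 1
After ORDER BY (1 rows):
cities.name | n
carol | 1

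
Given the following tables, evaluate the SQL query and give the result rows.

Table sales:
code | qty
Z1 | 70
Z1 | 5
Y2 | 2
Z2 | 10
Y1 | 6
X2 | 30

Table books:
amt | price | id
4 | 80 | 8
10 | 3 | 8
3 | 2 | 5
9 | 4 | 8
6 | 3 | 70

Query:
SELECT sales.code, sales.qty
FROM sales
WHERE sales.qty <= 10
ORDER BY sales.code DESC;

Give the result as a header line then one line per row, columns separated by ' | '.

== RESULT ==
sales.code | sales.qty
Z2 | 10
Z1 | 5
Y2 | 2
Y1 | 6

Derivation:
After WHERE (4 rows):
sales.code | sales.qty
Z1 | 5
Y2 | 2
Z2 | 10
Y1 | 6
After SELECT (4 rows):
sales.code | sales.qty
Z1 | 5
Y2 | 2
Z2 | 10
Y1 | 6
After ORDER BY (4 rows):
sales.code | sales.qty
Z2 | 10
Z1 | 5
Y2 | 2
Y1 | 6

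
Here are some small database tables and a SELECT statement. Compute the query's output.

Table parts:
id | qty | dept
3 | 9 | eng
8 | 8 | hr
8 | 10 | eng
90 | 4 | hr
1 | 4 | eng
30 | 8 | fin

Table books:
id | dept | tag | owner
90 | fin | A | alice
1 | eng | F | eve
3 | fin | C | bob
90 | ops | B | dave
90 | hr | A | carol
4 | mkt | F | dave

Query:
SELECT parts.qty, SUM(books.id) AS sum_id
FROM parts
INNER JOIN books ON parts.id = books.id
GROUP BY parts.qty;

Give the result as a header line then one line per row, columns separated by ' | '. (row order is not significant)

After JOIN books (5 rows):
parts.id | parts.qty | parts.dept | books.id | books.dept | books.tag | books.owner
3 | 9 | eng | 3 | fin | C | bob
90 | 4 | hr | 90 | fin | A | alice
90 | 4 | hr | 90 | ops | B | dave
90 | 4 | hr | 90 | hr | A | carol
1 | 4 | eng | 1 | eng | F | eve
After GROUP BY (2 rows):
parts.qty | sum_id
9 | 3
4 | 271

== RESULT ==
parts.qty | sum_id
9 | 3
4 | 271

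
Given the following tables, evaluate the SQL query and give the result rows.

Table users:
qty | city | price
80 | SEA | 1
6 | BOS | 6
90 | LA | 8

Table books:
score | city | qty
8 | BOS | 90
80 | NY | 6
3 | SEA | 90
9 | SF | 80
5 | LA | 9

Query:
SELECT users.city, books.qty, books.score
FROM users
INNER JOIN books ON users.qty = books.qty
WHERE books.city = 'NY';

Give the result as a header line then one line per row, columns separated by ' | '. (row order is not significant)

== RESULT ==
users.city | books.qty | books.score
BOS | 6 | 80

Derivation:
After JOIN books (4 rows):
users.qty | users.city | users.price | books.score | books.city | books.qty
80 | SEA | 1 | 9 | SF | 80
6 | BOS | 6 | 80 | NY | 6
90 | LA | 8 | 8 | BOS | 90
90 | LA | 8 | 3 | SEA | 90
After WHERE (1 rows):
users.qty | users.city | users.price | books.score | books.city | books.qty
6 | BOS | 6 | 80 | NY | 6
After SELECT (1 rows):
users.city | books.qty | books.score
BOS | 6 | 80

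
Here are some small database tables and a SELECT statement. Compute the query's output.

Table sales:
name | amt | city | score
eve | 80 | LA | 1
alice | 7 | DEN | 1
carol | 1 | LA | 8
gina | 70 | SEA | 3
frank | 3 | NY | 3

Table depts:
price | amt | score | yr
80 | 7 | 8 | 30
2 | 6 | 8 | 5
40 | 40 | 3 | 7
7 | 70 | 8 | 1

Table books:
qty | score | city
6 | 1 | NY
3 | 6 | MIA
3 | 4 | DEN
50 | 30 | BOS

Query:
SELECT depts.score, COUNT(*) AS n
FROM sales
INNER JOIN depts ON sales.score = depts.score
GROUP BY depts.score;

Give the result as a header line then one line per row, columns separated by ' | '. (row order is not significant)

After JOIN depts (5 rows):
sales.name | sales.amt | sales.city | sales.score | depts.price | depts.amt | depts.score | depts.yr
carol | 1 | LA | 8 | 80 | 7 | 8 | 30
carol | 1 | LA | 8 | 2 | 6 | 8 | 5
carol | 1 | LA | 8 | 7 | 70 | 8 | 1
gina | 70 | SEA | 3 | 40 | 40 | 3 | 7
frank | 3 | NY | 3 | 40 | 40 | 3 | 7
After GROUP BY (2 rows):
depts.score | n
8 | 3
3 | 2

== RESULT ==
depts.score | n
8 | 3
3 | 2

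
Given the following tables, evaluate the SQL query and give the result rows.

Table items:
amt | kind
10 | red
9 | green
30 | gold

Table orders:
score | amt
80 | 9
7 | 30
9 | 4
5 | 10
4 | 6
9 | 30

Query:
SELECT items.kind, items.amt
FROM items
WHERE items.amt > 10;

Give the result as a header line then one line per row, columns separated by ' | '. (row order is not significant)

After WHERE (1 rows):
items.amt | items.kind
30 | gold
After SELECT (1 rows):
items.kind | items.amt
gold | 30

== RESULT ==
items.kind | items.amt
gold | 30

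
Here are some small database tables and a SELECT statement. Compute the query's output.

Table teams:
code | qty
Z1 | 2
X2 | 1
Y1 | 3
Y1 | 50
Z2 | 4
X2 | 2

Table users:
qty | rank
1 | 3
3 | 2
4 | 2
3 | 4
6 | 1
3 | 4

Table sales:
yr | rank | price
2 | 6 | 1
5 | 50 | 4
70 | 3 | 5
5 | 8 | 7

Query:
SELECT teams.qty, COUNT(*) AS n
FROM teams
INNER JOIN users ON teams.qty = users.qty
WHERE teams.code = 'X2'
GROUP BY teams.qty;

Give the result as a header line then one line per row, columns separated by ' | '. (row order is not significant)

== RESULT ==
teams.qty | n
1 | 1

Derivation:
After JOIN users (5 rows):
teams.code | teams.qty | users.qty | users.rank
X2 | 1 | 1 | 3
Y1 | 3 | 3 | 2
Y1 | 3 | 3 | 4
Y1 | 3 | 3 | 4
Z2 | 4 | 4 | 2
After WHERE (1 rows):
teams.code | teams.qty | users.qty | users.rank
X2 | 1 | 1 | 3
After GROUP BY (1 rows):
teams.qty | n
1 | 1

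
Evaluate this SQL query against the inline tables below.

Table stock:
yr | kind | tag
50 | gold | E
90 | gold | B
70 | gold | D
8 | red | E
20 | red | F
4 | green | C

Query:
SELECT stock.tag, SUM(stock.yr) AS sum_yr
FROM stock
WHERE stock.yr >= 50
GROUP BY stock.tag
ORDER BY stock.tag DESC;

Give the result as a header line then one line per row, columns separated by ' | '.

After WHERE (3 rows):
stock.yr | stock.kind | stock.tag
50 | gold | E
90 | gold | B
70 | gold | D
After GROUP BY (3 rows):
stock.tag | sum_yr
E | 50
B | 90
D | 70
After ORDER BY (3 rows):
stock.tag | sum_yr
E | 50
D | 70
B | 90

== RESULT ==
stock.tag | sum_yr
E | 50
D | 70
B | 90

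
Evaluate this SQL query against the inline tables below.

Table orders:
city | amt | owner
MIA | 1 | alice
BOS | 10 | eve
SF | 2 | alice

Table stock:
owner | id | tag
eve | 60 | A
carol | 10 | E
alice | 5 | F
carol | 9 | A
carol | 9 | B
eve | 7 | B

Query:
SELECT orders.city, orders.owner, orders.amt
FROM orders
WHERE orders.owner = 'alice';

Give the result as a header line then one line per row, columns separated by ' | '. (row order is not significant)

== RESULT ==
orders.city | orders.owner | orders.amt
MIA | alice | 1
SF | alice | 2

Derivation:
After WHERE (2 rows):
orders.city | orders.amt | orders.owner
MIA | 1 | alice
SF | 2 | alice
After SELECT (2 rows):
orders.city | orders.owner | orders.amt
MIA | alice | 1
SF | alice | 2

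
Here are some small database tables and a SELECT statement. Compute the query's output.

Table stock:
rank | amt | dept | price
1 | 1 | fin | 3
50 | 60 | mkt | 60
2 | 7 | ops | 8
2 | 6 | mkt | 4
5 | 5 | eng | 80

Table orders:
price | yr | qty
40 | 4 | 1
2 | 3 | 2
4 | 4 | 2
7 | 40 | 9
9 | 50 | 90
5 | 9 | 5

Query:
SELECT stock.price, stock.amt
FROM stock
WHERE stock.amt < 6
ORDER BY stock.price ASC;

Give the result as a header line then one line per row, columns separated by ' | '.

After WHERE (2 rows):
stock.rank | stock.amt | stock.dept | stock.price
1 | 1 | fin | 3
5 | 5 | eng | 80
After SELECT (2 rows):
stock.price | stock.amt
3 | 1
80 | 5
After ORDER BY (2 rows):
stock.price | stock.amt
3 | 1
80 | 5

== RESULT ==
stock.price | stock.amt
3 | 1
80 | 5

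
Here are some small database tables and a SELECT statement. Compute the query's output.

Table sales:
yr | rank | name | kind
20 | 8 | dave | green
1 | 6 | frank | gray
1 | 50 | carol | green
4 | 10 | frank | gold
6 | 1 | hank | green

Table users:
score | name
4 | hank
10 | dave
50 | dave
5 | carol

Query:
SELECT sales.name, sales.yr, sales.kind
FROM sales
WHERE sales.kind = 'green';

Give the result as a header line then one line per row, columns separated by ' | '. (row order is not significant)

After WHERE (3 rows):
sales.yr | sales.rank | sales.name | sales.kind
20 | 8 | dave | green
1 | 50 | carol | green
6 | 1 | hank | green
After SELECT (3 rows):
sales.name | sales.yr | sales.kind
dave | 20 | green
carol | 1 | green
hank | 6 | green

== RESULT ==
sales.name | sales.yr | sales.kind
dave | 20 | green
carol | 1 | green
hank | 6 | green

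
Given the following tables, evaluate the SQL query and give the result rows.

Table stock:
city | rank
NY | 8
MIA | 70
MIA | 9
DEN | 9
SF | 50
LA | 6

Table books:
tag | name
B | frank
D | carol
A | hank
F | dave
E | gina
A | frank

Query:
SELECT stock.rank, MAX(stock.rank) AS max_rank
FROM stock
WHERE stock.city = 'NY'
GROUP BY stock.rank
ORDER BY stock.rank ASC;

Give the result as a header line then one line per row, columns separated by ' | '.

== RESULT ==
stock.rank | max_rank
8 | 8

Derivation:
After WHERE (1 rows):
stock.city | stock.rank
NY | 8
After GROUP BY (1 rows):
stock.rank | max_rank
8 | 8
After ORDER BY (1 rows):
stock.rank | max_rank
8 | 8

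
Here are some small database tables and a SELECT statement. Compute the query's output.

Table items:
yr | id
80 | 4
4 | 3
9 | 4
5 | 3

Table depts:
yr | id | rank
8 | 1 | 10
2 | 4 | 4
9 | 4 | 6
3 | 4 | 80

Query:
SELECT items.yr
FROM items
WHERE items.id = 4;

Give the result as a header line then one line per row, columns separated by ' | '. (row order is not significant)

After WHERE (2 rows):
items.yr | items.id
80 | 4
9 | 4
After SELECT (2 rows):
items.yr
80
9

== RESULT ==
items.yr
80
9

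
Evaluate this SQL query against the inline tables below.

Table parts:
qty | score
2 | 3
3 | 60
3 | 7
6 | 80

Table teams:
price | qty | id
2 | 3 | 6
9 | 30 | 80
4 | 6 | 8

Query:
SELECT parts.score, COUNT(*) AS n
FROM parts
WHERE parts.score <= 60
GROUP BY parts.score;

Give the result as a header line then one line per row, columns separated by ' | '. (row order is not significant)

After WHERE (3 rows):
parts.qty | parts.score
2 | 3
3 | 60
3 | 7
After GROUP BY (3 rows):
parts.score | n
3 | 1
60 | 1
7 | 1

== RESULT ==
parts.score | n
3 | 1
60 | 1
7 | 1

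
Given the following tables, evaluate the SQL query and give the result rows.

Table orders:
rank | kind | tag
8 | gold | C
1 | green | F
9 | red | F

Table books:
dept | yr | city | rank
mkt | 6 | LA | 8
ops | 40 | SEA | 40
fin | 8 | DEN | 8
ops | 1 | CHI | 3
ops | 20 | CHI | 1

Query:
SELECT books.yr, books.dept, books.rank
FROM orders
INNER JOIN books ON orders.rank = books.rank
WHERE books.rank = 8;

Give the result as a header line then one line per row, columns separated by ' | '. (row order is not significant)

== RESULT ==
books.yr | books.dept | books.rank
6 | mkt | 8
8 | fin | 8

Derivation:
After JOIN books (3 rows):
orders.rank | orders.kind | orders.tag | books.dept | books.yr | books.city | books.rank
8 | gold | C | mkt | 6 | LA | 8
8 | gold | C | fin | 8 | DEN | 8
1 | green | F | ops | 20 | CHI | 1
After WHERE (2 rows):
orders.rank | orders.kind | orders.tag | books.dept | books.yr | books.city | books.rank
8 | gold | C | mkt | 6 | LA | 8
8 | gold | C | fin | 8 | DEN | 8
After SELECT (2 rows):
books.yr | books.dept | books.rank
6 | mkt | 8
8 | fin | 8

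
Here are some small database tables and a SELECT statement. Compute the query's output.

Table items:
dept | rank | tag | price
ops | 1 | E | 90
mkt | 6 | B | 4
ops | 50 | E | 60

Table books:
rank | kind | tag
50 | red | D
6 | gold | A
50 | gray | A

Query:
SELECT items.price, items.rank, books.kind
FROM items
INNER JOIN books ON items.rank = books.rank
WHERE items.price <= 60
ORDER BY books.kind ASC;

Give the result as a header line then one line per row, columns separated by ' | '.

== RESULT ==
items.price | items.rank | books.kind
4 | 6 | gold
60 | 50 | gray
60 | 50 | red

Derivation:
After JOIN books (3 rows):
items.dept | items.rank | items.tag | items.price | books.rank | books.kind | books.tag
mkt | 6 | B | 4 | 6 | gold | A
ops | 50 | E | 60 | 50 | red | D
ops | 50 | E | 60 | 50 | gray | A
After WHERE (3 rows):
items.dept | items.rank | items.tag | items.price | books.rank | books.kind | books.tag
mkt | 6 | B | 4 | 6 | gold | A
ops | 50 | E | 60 | 50 | red | D
ops | 50 | E | 60 | 50 | gray | A
After SELECT (3 rows):
items.price | items.rank | books.kind
4 | 6 | gold
60 | 50 | red
60 | 50 | gray
After ORDER BY (3 rows):
items.price | items.rank | books.kind
4 | 6 | gold
60 | 50 | gray
60 | 50 | red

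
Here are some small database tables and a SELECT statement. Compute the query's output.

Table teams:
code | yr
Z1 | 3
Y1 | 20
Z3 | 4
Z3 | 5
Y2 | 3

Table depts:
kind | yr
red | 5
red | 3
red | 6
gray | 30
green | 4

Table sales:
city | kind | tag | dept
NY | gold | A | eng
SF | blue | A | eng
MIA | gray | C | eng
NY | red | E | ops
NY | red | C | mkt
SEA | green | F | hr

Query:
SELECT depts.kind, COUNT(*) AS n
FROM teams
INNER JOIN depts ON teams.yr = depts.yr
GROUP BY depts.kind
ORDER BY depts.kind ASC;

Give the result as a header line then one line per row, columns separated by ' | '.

After JOIN depts (4 rows):
teams.code | teams.yr | depts.kind | depts.yr
Z1 | 3 | red | 3
Z3 | 4 | green | 4
Z3 | 5 | red | 5
Y2 | 3 | red | 3
After GROUP BY (2 rows):
depts.kind | n
red | 3
green | 1
After ORDER BY (2 rows):
depts.kind | n
green | 1
red | 3

== RESULT ==
depts.kind | n
green | 1
red | 3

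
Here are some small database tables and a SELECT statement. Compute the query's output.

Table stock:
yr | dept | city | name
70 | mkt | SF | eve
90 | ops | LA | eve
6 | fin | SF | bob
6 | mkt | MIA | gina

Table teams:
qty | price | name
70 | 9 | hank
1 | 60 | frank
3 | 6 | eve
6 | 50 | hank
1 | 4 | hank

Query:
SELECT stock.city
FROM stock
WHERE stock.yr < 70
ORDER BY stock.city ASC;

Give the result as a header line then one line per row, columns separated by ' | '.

== RESULT ==
stock.city
MIA
SF

Derivation:
After WHERE (2 rows):
stock.yr | stock.dept | stock.city | stock.name
6 | fin | SF | bob
6 | mkt | MIA | gina
After SELECT (2 rows):
stock.city
SF
MIA
After ORDER BY (2 rows):
stock.city
MIA
SF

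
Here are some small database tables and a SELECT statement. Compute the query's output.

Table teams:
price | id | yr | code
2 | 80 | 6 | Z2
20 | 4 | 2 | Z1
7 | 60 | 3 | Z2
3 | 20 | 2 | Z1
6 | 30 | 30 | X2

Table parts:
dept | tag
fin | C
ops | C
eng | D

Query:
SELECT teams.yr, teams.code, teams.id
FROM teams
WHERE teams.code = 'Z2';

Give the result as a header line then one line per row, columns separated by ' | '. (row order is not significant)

== RESULT ==
teams.yr | teams.code | teams.id
6 | Z2 | 80
3 | Z2 | 60

Derivation:
After WHERE (2 rows):
teams.price | teams.id | teams.yr | teams.code
2 | 80 | 6 | Z2
7 | 60 | 3 | Z2
After SELECT (2 rows):
teams.yr | teams.code | teams.id
6 | Z2 | 80
3 | Z2 | 60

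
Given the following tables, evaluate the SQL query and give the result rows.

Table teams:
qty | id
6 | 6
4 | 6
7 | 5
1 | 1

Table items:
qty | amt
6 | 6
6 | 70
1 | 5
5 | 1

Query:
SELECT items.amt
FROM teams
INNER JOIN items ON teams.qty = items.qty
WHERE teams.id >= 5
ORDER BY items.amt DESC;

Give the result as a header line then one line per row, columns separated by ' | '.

After JOIN items (3 rows):
teams.qty | teams.id | items.qty | items.amt
6 | 6 | 6 | 6
6 | 6 | 6 | 70
1 | 1 | 1 | 5
After WHERE (2 rows):
teams.qty | teams.id | items.qty | items.amt
6 | 6 | 6 | 6
6 | 6 | 6 | 70
After SELECT (2 rows):
items.amt
6
70
After ORDER BY (2 rows):
items.amt
70
6

== RESULT ==
items.amt
70
6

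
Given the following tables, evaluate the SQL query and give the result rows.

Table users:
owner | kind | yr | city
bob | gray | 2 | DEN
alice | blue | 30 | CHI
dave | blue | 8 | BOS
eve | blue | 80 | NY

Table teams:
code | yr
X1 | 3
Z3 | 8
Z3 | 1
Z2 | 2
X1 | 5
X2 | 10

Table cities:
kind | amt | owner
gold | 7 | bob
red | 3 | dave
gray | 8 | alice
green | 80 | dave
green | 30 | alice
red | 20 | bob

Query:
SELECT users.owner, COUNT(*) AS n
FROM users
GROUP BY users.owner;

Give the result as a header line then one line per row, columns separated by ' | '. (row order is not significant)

== RESULT ==
users.owner | n
bob | 1
alice | 1
dave | 1
eve | 1

Derivation:
After GROUP BY (4 rows):
users.owner | n
bob | 1
alice | 1
dave | 1
eve | 1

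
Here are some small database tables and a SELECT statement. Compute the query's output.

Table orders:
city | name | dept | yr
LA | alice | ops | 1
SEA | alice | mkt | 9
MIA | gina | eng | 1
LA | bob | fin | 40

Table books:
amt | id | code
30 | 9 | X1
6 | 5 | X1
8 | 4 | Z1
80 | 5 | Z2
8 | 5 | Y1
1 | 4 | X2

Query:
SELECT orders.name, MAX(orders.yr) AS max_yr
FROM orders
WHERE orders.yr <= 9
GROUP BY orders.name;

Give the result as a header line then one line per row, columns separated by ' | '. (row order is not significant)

After WHERE (3 rows):
orders.city | orders.name | orders.dept | orders.yr
LA | alice | ops | 1
SEA | alice | mkt | 9
MIA | gina | eng | 1
After GROUP BY (2 rows):
orders.name | max_yr
alice | 9
gina | 1

== RESULT ==
orders.name | max_yr
alice | 9
gina | 1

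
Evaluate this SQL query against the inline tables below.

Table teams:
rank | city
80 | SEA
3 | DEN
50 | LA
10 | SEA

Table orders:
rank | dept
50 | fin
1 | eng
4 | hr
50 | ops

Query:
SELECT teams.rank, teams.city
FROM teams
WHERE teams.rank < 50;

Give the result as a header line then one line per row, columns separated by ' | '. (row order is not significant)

After WHERE (2 rows):
teams.rank | teams.city
3 | DEN
10 | SEA
After SELECT (2 rows):
teams.rank | teams.city
3 | DEN
10 | SEA

== RESULT ==
teams.rank | teams.city
3 | DEN
10 | SEA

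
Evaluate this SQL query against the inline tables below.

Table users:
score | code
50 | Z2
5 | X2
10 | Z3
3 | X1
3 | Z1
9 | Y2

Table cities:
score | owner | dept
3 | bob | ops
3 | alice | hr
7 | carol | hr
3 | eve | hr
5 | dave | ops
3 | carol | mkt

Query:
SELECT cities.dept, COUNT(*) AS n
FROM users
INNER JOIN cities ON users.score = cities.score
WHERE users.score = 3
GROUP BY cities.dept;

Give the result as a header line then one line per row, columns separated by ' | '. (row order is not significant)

== RESULT ==
cities.dept | n
ops | 2
hr | 4
mkt | 2

Derivation:
After JOIN cities (9 rows):
users.score | users.code | cities.score | cities.owner | cities.dept
5 | X2 | 5 | dave | ops
3 | X1 | 3 | bob | ops
3 | X1 | 3 | alice | hr
3 | X1 | 3 | eve | hr
3 | X1 | 3 | carol | mkt
3 | Z1 | 3 | bob | ops
3 | Z1 | 3 | alice | hr
3 | Z1 | 3 | eve | hr
3 | Z1 | 3 | carol | mkt
After WHERE (8 rows):
users.score | users.code | cities.score | cities.owner | cities.dept
3 | X1 | 3 | bob | ops
3 | X1 | 3 | alice | hr
3 | X1 | 3 | eve | hr
3 | X1 | 3 | carol | mkt
3 | Z1 | 3 | bob | ops
3 | Z1 | 3 | alice | hr
3 | Z1 | 3 | eve | hr
3 | Z1 | 3 | carol | mkt
After GROUP BY (3 rows):
cities.dept | n
ops | 2
hr | 4
mkt | 2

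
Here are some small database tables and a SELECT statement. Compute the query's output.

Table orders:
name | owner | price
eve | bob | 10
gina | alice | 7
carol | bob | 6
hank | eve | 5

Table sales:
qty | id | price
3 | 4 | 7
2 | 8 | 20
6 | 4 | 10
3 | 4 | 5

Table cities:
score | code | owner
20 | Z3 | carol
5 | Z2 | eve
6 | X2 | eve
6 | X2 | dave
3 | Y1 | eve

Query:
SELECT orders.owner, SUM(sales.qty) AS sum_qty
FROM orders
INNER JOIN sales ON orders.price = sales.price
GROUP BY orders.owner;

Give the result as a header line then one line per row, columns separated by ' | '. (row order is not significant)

After JOIN sales (3 rows):
orders.name | orders.owner | orders.price | sales.qty | sales.id | sales.price
eve | bob | 10 | 6 | 4 | 10
gina | alice | 7 | 3 | 4 | 7
hank | eve | 5 | 3 | 4 | 5
After GROUP BY (3 rows):
orders.owner | sum_qty
bob | 6
alice | 3
eve | 3

== RESULT ==
orders.owner | sum_qty
bob | 6
alice | 3
eve | 3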